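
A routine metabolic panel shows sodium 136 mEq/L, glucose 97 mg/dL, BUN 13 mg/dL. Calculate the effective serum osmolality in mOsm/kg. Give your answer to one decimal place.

Effective osmolality excludes urea (freely permeant across cell membranes):
2·Na + glucose/18
= 2·136 + 97/18
= 272 + 5.39
= 277.39 mOsm/kg

277.4 mOsm/kg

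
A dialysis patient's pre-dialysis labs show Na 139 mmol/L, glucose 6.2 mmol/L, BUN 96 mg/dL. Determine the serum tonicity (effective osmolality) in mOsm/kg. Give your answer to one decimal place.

284.2 mOsm/kg

Effective osmolality excludes urea (freely permeant across cell membranes):
2·Na + glucose
= 2·139 + 6.2
= 278 + 6.2
= 284.2 mOsm/kg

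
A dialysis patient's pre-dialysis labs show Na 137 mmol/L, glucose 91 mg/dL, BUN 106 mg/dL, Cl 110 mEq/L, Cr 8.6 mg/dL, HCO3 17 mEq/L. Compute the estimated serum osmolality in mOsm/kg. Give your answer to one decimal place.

Calculated osmolality = 2·Na + glucose/18 + BUN/2.8
= 2·137 + 91/18 + 106/2.8
= 274 + 5.06 + 37.86
= 316.92 mOsm/kg

316.9 mOsm/kg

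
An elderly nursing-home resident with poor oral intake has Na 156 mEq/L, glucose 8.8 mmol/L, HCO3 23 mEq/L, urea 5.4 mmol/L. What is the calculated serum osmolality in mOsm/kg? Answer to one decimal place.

Calculated osmolality = 2·Na + glucose + urea
= 2·156 + 8.8 + 5.4
= 312 + 8.80 + 5.40
= 326.2 mOsm/kg

326.2 mOsm/kg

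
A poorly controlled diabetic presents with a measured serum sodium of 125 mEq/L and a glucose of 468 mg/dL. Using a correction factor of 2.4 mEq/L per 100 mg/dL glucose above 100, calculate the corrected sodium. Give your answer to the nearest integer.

Corrected Na = measured Na + 2.4 · (glucose − 100)/100
= 125 + 2.4 · (468 − 100)/100
= 125 + 8.8
= 133.8 mEq/L

134 mEq/L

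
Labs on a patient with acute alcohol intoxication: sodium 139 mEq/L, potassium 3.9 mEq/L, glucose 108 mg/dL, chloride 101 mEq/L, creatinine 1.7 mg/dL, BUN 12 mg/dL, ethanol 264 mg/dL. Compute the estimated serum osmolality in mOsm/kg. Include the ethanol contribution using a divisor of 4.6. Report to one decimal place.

Calculated osmolality = 2·Na + glucose/18 + BUN/2.8 + ethanol/4.6
= 2·139 + 108/18 + 12/2.8 + 264/4.6
= 278 + 6 + 4.29 + 57.39
= 345.68 mOsm/kg

345.7 mOsm/kg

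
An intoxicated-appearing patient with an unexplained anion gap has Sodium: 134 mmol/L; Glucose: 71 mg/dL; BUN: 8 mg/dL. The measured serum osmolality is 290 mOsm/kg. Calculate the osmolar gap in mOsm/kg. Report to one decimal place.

15.2 mOsm/kg

Calculated osmolality = 2·Na + glucose/18 + BUN/2.8
= 2·134 + 71/18 + 8/2.8
= 268 + 3.94 + 2.86
= 274.8 mOsm/kg ≈ 274.8 mOsm/kg
Osmolar gap = measured − calculated = 290 − 274.8 = 15.2 mOsm/kg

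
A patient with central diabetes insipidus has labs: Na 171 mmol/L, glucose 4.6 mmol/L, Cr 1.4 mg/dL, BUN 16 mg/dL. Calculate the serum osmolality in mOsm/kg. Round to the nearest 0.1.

352.3 mOsm/kg

Calculated osmolality = 2·Na + glucose + BUN/2.8
= 2·171 + 4.6 + 16/2.8
= 342 + 4.60 + 5.71
= 352.31 mOsm/kg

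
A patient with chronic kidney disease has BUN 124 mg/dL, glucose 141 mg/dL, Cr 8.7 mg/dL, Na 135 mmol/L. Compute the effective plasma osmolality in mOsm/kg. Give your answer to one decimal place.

Effective osmolality excludes urea (freely permeant across cell membranes):
2·Na + glucose/18
= 2·135 + 141/18
= 270 + 7.83
= 277.83 mOsm/kg

277.8 mOsm/kg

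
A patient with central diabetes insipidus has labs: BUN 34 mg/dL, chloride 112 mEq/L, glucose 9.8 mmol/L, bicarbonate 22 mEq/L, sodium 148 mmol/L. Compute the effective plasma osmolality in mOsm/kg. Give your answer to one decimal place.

305.8 mOsm/kg

Effective osmolality excludes urea (freely permeant across cell membranes):
2·Na + glucose
= 2·148 + 9.8
= 296 + 9.8
= 305.8 mOsm/kg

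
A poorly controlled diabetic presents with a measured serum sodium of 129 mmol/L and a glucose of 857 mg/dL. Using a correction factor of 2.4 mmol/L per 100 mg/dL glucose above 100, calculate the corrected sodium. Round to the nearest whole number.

Corrected Na = measured Na + 2.4 · (glucose − 100)/100
= 129 + 2.4 · (857 − 100)/100
= 129 + 18.2
= 147.2 mmol/L

147 mmol/L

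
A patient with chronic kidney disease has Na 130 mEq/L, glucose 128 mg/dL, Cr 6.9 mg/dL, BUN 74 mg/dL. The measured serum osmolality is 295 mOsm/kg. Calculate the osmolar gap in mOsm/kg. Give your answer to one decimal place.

Calculated osmolality = 2·Na + glucose/18 + BUN/2.8
= 2·130 + 128/18 + 74/2.8
= 260 + 7.11 + 26.43
= 293.54 mOsm/kg ≈ 293.5 mOsm/kg
Osmolar gap = measured − calculated = 295 − 293.5 = 1.5 mOsm/kg

1.5 mOsm/kg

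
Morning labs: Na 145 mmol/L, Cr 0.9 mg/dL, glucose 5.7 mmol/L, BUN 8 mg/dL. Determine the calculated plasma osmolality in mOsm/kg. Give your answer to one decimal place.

298.6 mOsm/kg

Calculated osmolality = 2·Na + glucose + BUN/2.8
= 2·145 + 5.7 + 8/2.8
= 290 + 5.70 + 2.86
= 298.56 mOsm/kg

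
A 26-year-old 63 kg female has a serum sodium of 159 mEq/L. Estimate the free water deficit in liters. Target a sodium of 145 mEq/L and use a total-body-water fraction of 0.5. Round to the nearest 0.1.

3.0 L

TBW = 0.5 · 63 = 31.5 L
Free water deficit = TBW · (Na/145 − 1)
= 31.5 · (159/145 − 1)
= 31.5 · 0.0966
= 3.04 L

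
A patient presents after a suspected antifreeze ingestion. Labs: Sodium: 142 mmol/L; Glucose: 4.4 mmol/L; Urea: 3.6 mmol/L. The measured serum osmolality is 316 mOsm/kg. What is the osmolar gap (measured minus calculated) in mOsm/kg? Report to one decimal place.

Calculated osmolality = 2·Na + glucose + urea
= 2·142 + 4.4 + 3.6
= 284 + 4.40 + 3.60
= 292 mOsm/kg ≈ 292.0 mOsm/kg
Osmolar gap = measured − calculated = 316 − 292.0 = 24.0 mOsm/kg

24.0 mOsm/kg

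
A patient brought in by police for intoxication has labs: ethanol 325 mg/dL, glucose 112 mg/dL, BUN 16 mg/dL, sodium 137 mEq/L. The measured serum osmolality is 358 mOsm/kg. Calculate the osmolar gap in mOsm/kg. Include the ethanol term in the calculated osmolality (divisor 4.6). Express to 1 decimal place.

1.4 mOsm/kg

Calculated osmolality = 2·Na + glucose/18 + BUN/2.8 + ethanol/4.6
= 2·137 + 112/18 + 16/2.8 + 325/4.6
= 274 + 6.22 + 5.71 + 70.65
= 356.58 mOsm/kg ≈ 356.6 mOsm/kg
Osmolar gap = measured − calculated = 358 − 356.6 = 1.4 mOsm/kg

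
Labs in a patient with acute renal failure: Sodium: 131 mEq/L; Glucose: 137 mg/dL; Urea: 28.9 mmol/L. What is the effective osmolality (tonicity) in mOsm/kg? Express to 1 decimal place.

269.6 mOsm/kg

Effective osmolality excludes urea (freely permeant across cell membranes):
2·Na + glucose/18
= 2·131 + 137/18
= 262 + 7.61
= 269.61 mOsm/kg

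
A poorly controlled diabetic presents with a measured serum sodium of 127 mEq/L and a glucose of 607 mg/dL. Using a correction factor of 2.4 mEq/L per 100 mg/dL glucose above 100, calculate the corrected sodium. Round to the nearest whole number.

139 mEq/L

Corrected Na = measured Na + 2.4 · (glucose − 100)/100
= 127 + 2.4 · (607 − 100)/100
= 127 + 12.2
= 139.2 mEq/L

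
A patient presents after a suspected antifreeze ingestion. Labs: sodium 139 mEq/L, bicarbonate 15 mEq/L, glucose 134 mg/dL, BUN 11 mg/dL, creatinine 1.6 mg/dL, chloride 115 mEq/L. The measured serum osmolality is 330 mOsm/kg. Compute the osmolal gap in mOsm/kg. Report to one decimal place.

Calculated osmolality = 2·Na + glucose/18 + BUN/2.8
= 2·139 + 134/18 + 11/2.8
= 278 + 7.44 + 3.93
= 289.37 mOsm/kg ≈ 289.4 mOsm/kg
Osmolar gap = measured − calculated = 330 − 289.4 = 40.6 mOsm/kg

40.6 mOsm/kg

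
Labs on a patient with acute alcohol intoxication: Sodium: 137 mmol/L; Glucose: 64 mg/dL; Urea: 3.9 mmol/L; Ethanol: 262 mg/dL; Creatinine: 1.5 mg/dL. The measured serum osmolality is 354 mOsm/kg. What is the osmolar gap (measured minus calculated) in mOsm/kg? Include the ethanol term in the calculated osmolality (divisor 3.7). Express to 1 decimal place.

1.7 mOsm/kg

Calculated osmolality = 2·Na + glucose/18 + urea + ethanol/3.7
= 2·137 + 64/18 + 3.9 + 262/3.7
= 274 + 3.56 + 3.90 + 70.81
= 352.27 mOsm/kg ≈ 352.3 mOsm/kg
Osmolar gap = measured − calculated = 354 − 352.3 = 1.7 mOsm/kg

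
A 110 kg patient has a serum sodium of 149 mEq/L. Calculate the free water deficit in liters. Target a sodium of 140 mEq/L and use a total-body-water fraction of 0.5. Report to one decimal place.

3.5 L

TBW = 0.5 · 110 = 55 L
Free water deficit = TBW · (Na/140 − 1)
= 55 · (149/140 − 1)
= 55 · 0.0643
= 3.54 L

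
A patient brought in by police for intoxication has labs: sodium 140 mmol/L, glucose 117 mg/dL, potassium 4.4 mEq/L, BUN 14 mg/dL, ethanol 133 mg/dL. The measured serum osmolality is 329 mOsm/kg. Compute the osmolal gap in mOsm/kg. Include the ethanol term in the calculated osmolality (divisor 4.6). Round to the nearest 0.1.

8.6 mOsm/kg

Calculated osmolality = 2·Na + glucose/18 + BUN/2.8 + ethanol/4.6
= 2·140 + 117/18 + 14/2.8 + 133/4.6
= 280 + 6.50 + 5 + 28.91
= 320.41 mOsm/kg ≈ 320.4 mOsm/kg
Osmolar gap = measured − calculated = 329 − 320.4 = 8.6 mOsm/kg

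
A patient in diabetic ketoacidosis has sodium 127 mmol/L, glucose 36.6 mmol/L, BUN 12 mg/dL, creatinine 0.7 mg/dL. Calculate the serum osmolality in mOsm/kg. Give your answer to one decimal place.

294.9 mOsm/kg

Calculated osmolality = 2·Na + glucose + BUN/2.8
= 2·127 + 36.6 + 12/2.8
= 254 + 36.60 + 4.29
= 294.89 mOsm/kg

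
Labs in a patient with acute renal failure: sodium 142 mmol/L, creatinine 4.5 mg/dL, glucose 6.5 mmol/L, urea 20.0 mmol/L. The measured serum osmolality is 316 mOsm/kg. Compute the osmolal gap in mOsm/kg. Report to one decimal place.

Calculated osmolality = 2·Na + glucose + urea
= 2·142 + 6.5 + 20
= 284 + 6.50 + 20
= 310.5 mOsm/kg ≈ 310.5 mOsm/kg
Osmolar gap = measured − calculated = 316 − 310.5 = 5.5 mOsm/kg

5.5 mOsm/kg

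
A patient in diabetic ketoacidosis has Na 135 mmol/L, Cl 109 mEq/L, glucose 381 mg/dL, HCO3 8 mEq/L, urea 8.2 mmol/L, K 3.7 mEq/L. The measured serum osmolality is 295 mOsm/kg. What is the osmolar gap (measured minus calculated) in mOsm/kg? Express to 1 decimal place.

-4.4 mOsm/kg

Calculated osmolality = 2·Na + glucose/18 + urea
= 2·135 + 381/18 + 8.2
= 270 + 21.17 + 8.20
= 299.37 mOsm/kg ≈ 299.4 mOsm/kg
Osmolar gap = measured − calculated = 295 − 299.4 = -4.4 mOsm/kg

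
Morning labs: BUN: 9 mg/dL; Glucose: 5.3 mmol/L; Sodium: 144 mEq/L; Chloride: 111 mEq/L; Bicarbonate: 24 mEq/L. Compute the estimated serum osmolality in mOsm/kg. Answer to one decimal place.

296.5 mOsm/kg

Calculated osmolality = 2·Na + glucose + BUN/2.8
= 2·144 + 5.3 + 9/2.8
= 288 + 5.30 + 3.21
= 296.51 mOsm/kg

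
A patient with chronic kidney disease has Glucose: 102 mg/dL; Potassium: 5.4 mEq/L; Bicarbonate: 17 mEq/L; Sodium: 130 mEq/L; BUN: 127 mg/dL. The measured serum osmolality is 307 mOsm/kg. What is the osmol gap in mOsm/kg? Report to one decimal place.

Calculated osmolality = 2·Na + glucose/18 + BUN/2.8
= 2·130 + 102/18 + 127/2.8
= 260 + 5.67 + 45.36
= 311.03 mOsm/kg ≈ 311.0 mOsm/kg
Osmolar gap = measured − calculated = 307 − 311.0 = -4.0 mOsm/kg

-4.0 mOsm/kg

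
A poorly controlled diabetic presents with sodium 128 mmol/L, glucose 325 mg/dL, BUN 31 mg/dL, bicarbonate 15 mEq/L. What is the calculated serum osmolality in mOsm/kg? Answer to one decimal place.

285.1 mOsm/kg

Calculated osmolality = 2·Na + glucose/18 + BUN/2.8
= 2·128 + 325/18 + 31/2.8
= 256 + 18.06 + 11.07
= 285.13 mOsm/kg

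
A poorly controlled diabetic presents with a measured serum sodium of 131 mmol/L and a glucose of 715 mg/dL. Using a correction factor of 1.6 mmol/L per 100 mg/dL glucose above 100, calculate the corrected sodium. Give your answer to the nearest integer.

Corrected Na = measured Na + 1.6 · (glucose − 100)/100
= 131 + 1.6 · (715 − 100)/100
= 131 + 9.8
= 140.8 mmol/L

141 mmol/L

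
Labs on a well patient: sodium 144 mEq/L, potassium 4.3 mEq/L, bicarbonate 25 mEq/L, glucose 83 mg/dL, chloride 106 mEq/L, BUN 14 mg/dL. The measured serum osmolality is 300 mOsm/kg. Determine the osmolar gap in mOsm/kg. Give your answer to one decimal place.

2.4 mOsm/kg

Calculated osmolality = 2·Na + glucose/18 + BUN/2.8
= 2·144 + 83/18 + 14/2.8
= 288 + 4.61 + 5
= 297.61 mOsm/kg ≈ 297.6 mOsm/kg
Osmolar gap = measured − calculated = 300 − 297.6 = 2.4 mOsm/kg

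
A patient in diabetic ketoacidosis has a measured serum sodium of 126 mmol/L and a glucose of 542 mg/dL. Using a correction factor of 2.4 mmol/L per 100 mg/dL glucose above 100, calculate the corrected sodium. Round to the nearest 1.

137 mmol/L

Corrected Na = measured Na + 2.4 · (glucose − 100)/100
= 126 + 2.4 · (542 − 100)/100
= 126 + 10.6
= 136.6 mmol/L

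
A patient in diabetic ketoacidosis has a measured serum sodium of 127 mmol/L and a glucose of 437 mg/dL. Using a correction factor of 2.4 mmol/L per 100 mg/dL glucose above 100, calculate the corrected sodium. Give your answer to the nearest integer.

135 mmol/L

Corrected Na = measured Na + 2.4 · (glucose − 100)/100
= 127 + 2.4 · (437 − 100)/100
= 127 + 8.1
= 135.1 mmol/L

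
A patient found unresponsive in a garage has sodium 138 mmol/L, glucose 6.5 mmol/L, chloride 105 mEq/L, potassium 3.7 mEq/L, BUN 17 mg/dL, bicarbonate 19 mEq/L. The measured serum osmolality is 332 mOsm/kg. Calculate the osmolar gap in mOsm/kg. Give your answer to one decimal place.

43.4 mOsm/kg

Calculated osmolality = 2·Na + glucose + BUN/2.8
= 2·138 + 6.5 + 17/2.8
= 276 + 6.50 + 6.07
= 288.57 mOsm/kg ≈ 288.6 mOsm/kg
Osmolar gap = measured − calculated = 332 − 288.6 = 43.4 mOsm/kg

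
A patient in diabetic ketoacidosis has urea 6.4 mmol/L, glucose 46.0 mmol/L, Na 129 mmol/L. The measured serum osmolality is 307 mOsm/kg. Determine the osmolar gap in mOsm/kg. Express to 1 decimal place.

Calculated osmolality = 2·Na + glucose + urea
= 2·129 + 46 + 6.4
= 258 + 46 + 6.40
= 310.4 mOsm/kg ≈ 310.4 mOsm/kg
Osmolar gap = measured − calculated = 307 − 310.4 = -3.4 mOsm/kg

-3.4 mOsm/kg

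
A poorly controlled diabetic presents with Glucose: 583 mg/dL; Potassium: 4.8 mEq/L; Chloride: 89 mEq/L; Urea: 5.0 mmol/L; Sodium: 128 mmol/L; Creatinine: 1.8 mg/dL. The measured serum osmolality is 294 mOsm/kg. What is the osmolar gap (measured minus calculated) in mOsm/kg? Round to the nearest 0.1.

0.6 mOsm/kg

Calculated osmolality = 2·Na + glucose/18 + urea
= 2·128 + 583/18 + 5
= 256 + 32.39 + 5
= 293.39 mOsm/kg ≈ 293.4 mOsm/kg
Osmolar gap = measured − calculated = 294 − 293.4 = 0.6 mOsm/kg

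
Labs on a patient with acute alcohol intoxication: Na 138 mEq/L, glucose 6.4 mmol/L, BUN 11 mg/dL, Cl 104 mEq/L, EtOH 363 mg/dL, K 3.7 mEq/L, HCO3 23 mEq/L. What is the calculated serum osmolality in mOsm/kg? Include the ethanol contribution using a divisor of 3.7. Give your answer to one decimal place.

Calculated osmolality = 2·Na + glucose + BUN/2.8 + ethanol/3.7
= 2·138 + 6.4 + 11/2.8 + 363/3.7
= 276 + 6.40 + 3.93 + 98.11
= 384.44 mOsm/kg

384.4 mOsm/kg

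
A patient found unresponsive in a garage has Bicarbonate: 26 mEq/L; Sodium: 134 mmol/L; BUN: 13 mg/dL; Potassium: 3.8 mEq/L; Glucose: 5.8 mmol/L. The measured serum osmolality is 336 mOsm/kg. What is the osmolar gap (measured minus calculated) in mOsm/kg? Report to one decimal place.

57.6 mOsm/kg

Calculated osmolality = 2·Na + glucose + BUN/2.8
= 2·134 + 5.8 + 13/2.8
= 268 + 5.80 + 4.64
= 278.44 mOsm/kg ≈ 278.4 mOsm/kg
Osmolar gap = measured − calculated = 336 − 278.4 = 57.6 mOsm/kg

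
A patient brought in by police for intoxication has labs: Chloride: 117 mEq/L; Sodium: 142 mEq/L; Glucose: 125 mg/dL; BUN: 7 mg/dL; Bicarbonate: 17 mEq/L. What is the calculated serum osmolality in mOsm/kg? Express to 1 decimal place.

Calculated osmolality = 2·Na + glucose/18 + BUN/2.8
= 2·142 + 125/18 + 7/2.8
= 284 + 6.94 + 2.50
= 293.44 mOsm/kg

293.4 mOsm/kg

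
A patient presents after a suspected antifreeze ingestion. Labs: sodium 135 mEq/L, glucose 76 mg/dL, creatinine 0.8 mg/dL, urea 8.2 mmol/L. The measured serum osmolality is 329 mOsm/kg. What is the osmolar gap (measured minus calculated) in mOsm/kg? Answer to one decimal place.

Calculated osmolality = 2·Na + glucose/18 + urea
= 2·135 + 76/18 + 8.2
= 270 + 4.22 + 8.20
= 282.42 mOsm/kg ≈ 282.4 mOsm/kg
Osmolar gap = measured − calculated = 329 − 282.4 = 46.6 mOsm/kg

46.6 mOsm/kg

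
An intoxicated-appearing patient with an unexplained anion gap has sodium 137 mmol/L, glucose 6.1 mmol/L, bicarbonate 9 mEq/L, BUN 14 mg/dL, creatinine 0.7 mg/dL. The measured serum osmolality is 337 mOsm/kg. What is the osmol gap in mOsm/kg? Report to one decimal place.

51.9 mOsm/kg

Calculated osmolality = 2·Na + glucose + BUN/2.8
= 2·137 + 6.1 + 14/2.8
= 274 + 6.10 + 5
= 285.1 mOsm/kg ≈ 285.1 mOsm/kg
Osmolar gap = measured − calculated = 337 − 285.1 = 51.9 mOsm/kg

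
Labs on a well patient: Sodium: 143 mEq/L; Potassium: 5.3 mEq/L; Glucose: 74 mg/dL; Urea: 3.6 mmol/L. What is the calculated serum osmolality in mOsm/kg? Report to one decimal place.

293.7 mOsm/kg

Calculated osmolality = 2·Na + glucose/18 + urea
= 2·143 + 74/18 + 3.6
= 286 + 4.11 + 3.60
= 293.71 mOsm/kg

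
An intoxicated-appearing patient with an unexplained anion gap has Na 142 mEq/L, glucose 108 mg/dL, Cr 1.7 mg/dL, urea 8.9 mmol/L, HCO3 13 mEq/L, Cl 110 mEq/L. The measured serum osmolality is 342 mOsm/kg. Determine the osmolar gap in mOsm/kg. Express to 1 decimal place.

Calculated osmolality = 2·Na + glucose/18 + urea
= 2·142 + 108/18 + 8.9
= 284 + 6 + 8.90
= 298.9 mOsm/kg ≈ 298.9 mOsm/kg
Osmolar gap = measured − calculated = 342 − 298.9 = 43.1 mOsm/kg

43.1 mOsm/kg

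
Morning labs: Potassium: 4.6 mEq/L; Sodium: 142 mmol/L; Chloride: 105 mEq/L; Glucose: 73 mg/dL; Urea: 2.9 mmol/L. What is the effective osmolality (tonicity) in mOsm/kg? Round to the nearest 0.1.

288.1 mOsm/kg

Effective osmolality excludes urea (freely permeant across cell membranes):
2·Na + glucose/18
= 2·142 + 73/18
= 284 + 4.06
= 288.06 mOsm/kg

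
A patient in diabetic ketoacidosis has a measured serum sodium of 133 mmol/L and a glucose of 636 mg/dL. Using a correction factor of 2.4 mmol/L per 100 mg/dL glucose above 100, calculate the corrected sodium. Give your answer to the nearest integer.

146 mmol/L

Corrected Na = measured Na + 2.4 · (glucose − 100)/100
= 133 + 2.4 · (636 − 100)/100
= 133 + 12.9
= 145.9 mmol/L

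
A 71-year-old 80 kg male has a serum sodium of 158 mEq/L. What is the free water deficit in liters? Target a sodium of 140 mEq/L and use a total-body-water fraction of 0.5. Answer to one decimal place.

TBW = 0.5 · 80 = 40 L
Free water deficit = TBW · (Na/140 − 1)
= 40 · (158/140 − 1)
= 40 · 0.1286
= 5.14 L

5.1 L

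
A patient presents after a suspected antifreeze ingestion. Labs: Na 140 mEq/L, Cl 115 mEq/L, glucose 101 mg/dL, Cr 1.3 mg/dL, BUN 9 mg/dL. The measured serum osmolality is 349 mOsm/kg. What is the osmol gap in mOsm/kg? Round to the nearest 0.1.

60.2 mOsm/kg

Calculated osmolality = 2·Na + glucose/18 + BUN/2.8
= 2·140 + 101/18 + 9/2.8
= 280 + 5.61 + 3.21
= 288.82 mOsm/kg ≈ 288.8 mOsm/kg
Osmolar gap = measured − calculated = 349 − 288.8 = 60.2 mOsm/kg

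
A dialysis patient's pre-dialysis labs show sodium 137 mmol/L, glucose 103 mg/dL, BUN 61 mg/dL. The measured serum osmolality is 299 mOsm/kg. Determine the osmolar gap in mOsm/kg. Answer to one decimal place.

Calculated osmolality = 2·Na + glucose/18 + BUN/2.8
= 2·137 + 103/18 + 61/2.8
= 274 + 5.72 + 21.79
= 301.51 mOsm/kg ≈ 301.5 mOsm/kg
Osmolar gap = measured − calculated = 299 − 301.5 = -2.5 mOsm/kg

-2.5 mOsm/kg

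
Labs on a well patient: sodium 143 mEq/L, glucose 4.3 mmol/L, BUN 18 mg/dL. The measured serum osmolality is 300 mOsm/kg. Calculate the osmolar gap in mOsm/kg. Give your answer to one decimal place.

Calculated osmolality = 2·Na + glucose + BUN/2.8
= 2·143 + 4.3 + 18/2.8
= 286 + 4.30 + 6.43
= 296.73 mOsm/kg ≈ 296.7 mOsm/kg
Osmolar gap = measured − calculated = 300 − 296.7 = 3.3 mOsm/kg

3.3 mOsm/kg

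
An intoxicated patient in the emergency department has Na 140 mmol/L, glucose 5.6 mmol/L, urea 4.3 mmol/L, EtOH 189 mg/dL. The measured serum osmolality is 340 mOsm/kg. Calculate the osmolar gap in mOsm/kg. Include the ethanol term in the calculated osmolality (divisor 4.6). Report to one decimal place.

9.0 mOsm/kg

Calculated osmolality = 2·Na + glucose + urea + ethanol/4.6
= 2·140 + 5.6 + 4.3 + 189/4.6
= 280 + 5.60 + 4.30 + 41.09
= 330.99 mOsm/kg ≈ 331.0 mOsm/kg
Osmolar gap = measured − calculated = 340 − 331.0 = 9.0 mOsm/kg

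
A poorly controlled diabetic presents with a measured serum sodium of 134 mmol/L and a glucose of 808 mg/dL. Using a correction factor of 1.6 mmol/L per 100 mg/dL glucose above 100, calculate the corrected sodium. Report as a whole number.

145 mmol/L

Corrected Na = measured Na + 1.6 · (glucose − 100)/100
= 134 + 1.6 · (808 − 100)/100
= 134 + 11.3
= 145.3 mmol/L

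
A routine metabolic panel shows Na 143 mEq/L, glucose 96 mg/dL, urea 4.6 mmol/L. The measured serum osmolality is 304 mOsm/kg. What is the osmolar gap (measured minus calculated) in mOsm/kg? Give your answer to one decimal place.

Calculated osmolality = 2·Na + glucose/18 + urea
= 2·143 + 96/18 + 4.6
= 286 + 5.33 + 4.60
= 295.93 mOsm/kg ≈ 295.9 mOsm/kg
Osmolar gap = measured − calculated = 304 − 295.9 = 8.1 mOsm/kg

8.1 mOsm/kg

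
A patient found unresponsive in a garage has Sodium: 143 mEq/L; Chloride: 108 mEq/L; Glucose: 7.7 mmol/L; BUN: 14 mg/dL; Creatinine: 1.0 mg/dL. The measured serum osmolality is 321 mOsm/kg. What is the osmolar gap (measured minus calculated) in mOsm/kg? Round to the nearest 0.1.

22.3 mOsm/kg

Calculated osmolality = 2·Na + glucose + BUN/2.8
= 2·143 + 7.7 + 14/2.8
= 286 + 7.70 + 5
= 298.7 mOsm/kg ≈ 298.7 mOsm/kg
Osmolar gap = measured − calculated = 321 − 298.7 = 22.3 mOsm/kg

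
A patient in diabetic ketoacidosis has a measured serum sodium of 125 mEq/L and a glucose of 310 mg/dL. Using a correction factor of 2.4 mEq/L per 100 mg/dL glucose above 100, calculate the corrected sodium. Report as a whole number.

130 mEq/L

Corrected Na = measured Na + 2.4 · (glucose − 100)/100
= 125 + 2.4 · (310 − 100)/100
= 125 + 5
= 130 mEq/L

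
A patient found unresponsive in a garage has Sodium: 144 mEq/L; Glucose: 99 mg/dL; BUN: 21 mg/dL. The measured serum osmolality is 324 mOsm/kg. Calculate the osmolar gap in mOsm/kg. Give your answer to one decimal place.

Calculated osmolality = 2·Na + glucose/18 + BUN/2.8
= 2·144 + 99/18 + 21/2.8
= 288 + 5.50 + 7.50
= 301 mOsm/kg ≈ 301.0 mOsm/kg
Osmolar gap = measured − calculated = 324 − 301.0 = 23.0 mOsm/kg

23.0 mOsm/kg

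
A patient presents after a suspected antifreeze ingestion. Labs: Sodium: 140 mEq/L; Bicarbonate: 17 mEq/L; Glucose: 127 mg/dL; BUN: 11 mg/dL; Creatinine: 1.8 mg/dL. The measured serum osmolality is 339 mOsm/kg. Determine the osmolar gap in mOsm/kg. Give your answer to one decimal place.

48.0 mOsm/kg

Calculated osmolality = 2·Na + glucose/18 + BUN/2.8
= 2·140 + 127/18 + 11/2.8
= 280 + 7.06 + 3.93
= 290.99 mOsm/kg ≈ 291.0 mOsm/kg
Osmolar gap = measured − calculated = 339 − 291.0 = 48.0 mOsm/kg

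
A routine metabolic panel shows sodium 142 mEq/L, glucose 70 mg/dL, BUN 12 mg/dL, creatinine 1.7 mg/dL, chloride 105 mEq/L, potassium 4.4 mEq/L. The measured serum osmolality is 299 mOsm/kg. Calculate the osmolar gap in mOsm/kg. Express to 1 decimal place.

6.8 mOsm/kg

Calculated osmolality = 2·Na + glucose/18 + BUN/2.8
= 2·142 + 70/18 + 12/2.8
= 284 + 3.89 + 4.29
= 292.18 mOsm/kg ≈ 292.2 mOsm/kg
Osmolar gap = measured − calculated = 299 − 292.2 = 6.8 mOsm/kg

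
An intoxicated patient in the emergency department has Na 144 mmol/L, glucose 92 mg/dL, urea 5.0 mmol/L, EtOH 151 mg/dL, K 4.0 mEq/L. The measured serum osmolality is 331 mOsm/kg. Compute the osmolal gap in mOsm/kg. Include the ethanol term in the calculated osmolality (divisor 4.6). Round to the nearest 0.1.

0.1 mOsm/kg

Calculated osmolality = 2·Na + glucose/18 + urea + ethanol/4.6
= 2·144 + 92/18 + 5 + 151/4.6
= 288 + 5.11 + 5 + 32.83
= 330.94 mOsm/kg ≈ 330.9 mOsm/kg
Osmolar gap = measured − calculated = 331 − 330.9 = 0.1 mOsm/kg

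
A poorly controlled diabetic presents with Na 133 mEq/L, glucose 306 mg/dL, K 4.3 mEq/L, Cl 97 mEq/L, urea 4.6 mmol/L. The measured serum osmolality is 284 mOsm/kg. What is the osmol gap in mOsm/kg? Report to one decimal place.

Calculated osmolality = 2·Na + glucose/18 + urea
= 2·133 + 306/18 + 4.6
= 266 + 17 + 4.60
= 287.6 mOsm/kg ≈ 287.6 mOsm/kg
Osmolar gap = measured − calculated = 284 − 287.6 = -3.6 mOsm/kg

-3.6 mOsm/kg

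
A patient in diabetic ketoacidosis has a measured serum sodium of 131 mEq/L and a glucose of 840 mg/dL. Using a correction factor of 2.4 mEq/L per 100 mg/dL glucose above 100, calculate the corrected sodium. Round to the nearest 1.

149 mEq/L

Corrected Na = measured Na + 2.4 · (glucose − 100)/100
= 131 + 2.4 · (840 − 100)/100
= 131 + 17.8
= 148.8 mEq/L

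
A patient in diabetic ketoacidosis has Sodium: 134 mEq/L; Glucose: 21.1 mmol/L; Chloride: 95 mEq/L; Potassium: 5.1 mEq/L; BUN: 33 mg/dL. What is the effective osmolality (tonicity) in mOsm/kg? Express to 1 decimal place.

289.1 mOsm/kg

Effective osmolality excludes urea (freely permeant across cell membranes):
2·Na + glucose
= 2·134 + 21.1
= 268 + 21.1
= 289.1 mOsm/kg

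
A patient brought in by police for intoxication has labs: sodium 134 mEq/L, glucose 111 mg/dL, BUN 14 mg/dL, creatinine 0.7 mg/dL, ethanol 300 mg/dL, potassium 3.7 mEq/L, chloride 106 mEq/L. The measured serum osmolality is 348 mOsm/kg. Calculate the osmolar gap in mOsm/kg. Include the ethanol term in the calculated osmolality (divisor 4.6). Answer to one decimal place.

3.6 mOsm/kg

Calculated osmolality = 2·Na + glucose/18 + BUN/2.8 + ethanol/4.6
= 2·134 + 111/18 + 14/2.8 + 300/4.6
= 268 + 6.17 + 5 + 65.22
= 344.39 mOsm/kg ≈ 344.4 mOsm/kg
Osmolar gap = measured − calculated = 348 − 344.4 = 3.6 mOsm/kg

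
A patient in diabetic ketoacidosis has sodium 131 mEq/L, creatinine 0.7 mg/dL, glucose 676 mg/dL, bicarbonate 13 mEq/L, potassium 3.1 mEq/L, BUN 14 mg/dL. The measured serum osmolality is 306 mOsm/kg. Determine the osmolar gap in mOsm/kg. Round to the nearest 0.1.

1.4 mOsm/kg

Calculated osmolality = 2·Na + glucose/18 + BUN/2.8
= 2·131 + 676/18 + 14/2.8
= 262 + 37.56 + 5
= 304.56 mOsm/kg ≈ 304.6 mOsm/kg
Osmolar gap = measured − calculated = 306 − 304.6 = 1.4 mOsm/kg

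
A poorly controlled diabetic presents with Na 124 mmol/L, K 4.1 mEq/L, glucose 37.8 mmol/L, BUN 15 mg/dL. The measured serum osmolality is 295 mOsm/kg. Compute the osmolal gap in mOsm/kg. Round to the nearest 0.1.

Calculated osmolality = 2·Na + glucose + BUN/2.8
= 2·124 + 37.8 + 15/2.8
= 248 + 37.80 + 5.36
= 291.16 mOsm/kg ≈ 291.2 mOsm/kg
Osmolar gap = measured − calculated = 295 − 291.2 = 3.8 mOsm/kg

3.8 mOsm/kg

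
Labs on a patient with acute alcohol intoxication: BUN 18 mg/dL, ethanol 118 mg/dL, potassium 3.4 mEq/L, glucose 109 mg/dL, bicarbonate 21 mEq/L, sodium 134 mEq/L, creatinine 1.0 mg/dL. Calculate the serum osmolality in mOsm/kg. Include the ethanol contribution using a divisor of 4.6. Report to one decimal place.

306.1 mOsm/kg

Calculated osmolality = 2·Na + glucose/18 + BUN/2.8 + ethanol/4.6
= 2·134 + 109/18 + 18/2.8 + 118/4.6
= 268 + 6.06 + 6.43 + 25.65
= 306.14 mOsm/kg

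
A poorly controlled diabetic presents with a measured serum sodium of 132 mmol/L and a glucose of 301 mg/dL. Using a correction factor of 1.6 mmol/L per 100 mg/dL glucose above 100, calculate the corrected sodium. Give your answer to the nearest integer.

Corrected Na = measured Na + 1.6 · (glucose − 100)/100
= 132 + 1.6 · (301 − 100)/100
= 132 + 3.2
= 135.2 mmol/L

135 mmol/L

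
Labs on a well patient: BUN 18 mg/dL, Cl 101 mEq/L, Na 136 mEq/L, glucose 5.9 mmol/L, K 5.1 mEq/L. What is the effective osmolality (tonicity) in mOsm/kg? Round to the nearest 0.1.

Effective osmolality excludes urea (freely permeant across cell membranes):
2·Na + glucose
= 2·136 + 5.9
= 272 + 5.9
= 277.9 mOsm/kg

277.9 mOsm/kg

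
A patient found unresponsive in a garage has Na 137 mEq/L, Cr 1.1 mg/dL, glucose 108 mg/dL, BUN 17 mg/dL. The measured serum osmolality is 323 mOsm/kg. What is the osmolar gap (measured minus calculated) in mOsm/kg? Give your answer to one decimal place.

36.9 mOsm/kg

Calculated osmolality = 2·Na + glucose/18 + BUN/2.8
= 2·137 + 108/18 + 17/2.8
= 274 + 6 + 6.07
= 286.07 mOsm/kg ≈ 286.1 mOsm/kg
Osmolar gap = measured − calculated = 323 − 286.1 = 36.9 mOsm/kg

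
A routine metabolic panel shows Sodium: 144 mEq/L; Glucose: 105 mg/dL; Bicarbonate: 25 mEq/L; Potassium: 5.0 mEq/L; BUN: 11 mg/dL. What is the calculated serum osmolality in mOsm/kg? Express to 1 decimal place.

297.8 mOsm/kg

Calculated osmolality = 2·Na + glucose/18 + BUN/2.8
= 2·144 + 105/18 + 11/2.8
= 288 + 5.83 + 3.93
= 297.76 mOsm/kg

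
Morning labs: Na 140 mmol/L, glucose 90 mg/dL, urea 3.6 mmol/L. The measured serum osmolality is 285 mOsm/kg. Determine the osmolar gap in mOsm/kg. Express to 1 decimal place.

-3.6 mOsm/kg

Calculated osmolality = 2·Na + glucose/18 + urea
= 2·140 + 90/18 + 3.6
= 280 + 5 + 3.60
= 288.6 mOsm/kg ≈ 288.6 mOsm/kg
Osmolar gap = measured − calculated = 285 − 288.6 = -3.6 mOsm/kg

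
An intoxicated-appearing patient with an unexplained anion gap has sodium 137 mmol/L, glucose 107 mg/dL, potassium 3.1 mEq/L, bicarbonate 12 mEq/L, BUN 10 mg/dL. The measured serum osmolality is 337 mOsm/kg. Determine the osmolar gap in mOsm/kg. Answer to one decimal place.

53.5 mOsm/kg

Calculated osmolality = 2·Na + glucose/18 + BUN/2.8
= 2·137 + 107/18 + 10/2.8
= 274 + 5.94 + 3.57
= 283.51 mOsm/kg ≈ 283.5 mOsm/kg
Osmolar gap = measured − calculated = 337 − 283.5 = 53.5 mOsm/kg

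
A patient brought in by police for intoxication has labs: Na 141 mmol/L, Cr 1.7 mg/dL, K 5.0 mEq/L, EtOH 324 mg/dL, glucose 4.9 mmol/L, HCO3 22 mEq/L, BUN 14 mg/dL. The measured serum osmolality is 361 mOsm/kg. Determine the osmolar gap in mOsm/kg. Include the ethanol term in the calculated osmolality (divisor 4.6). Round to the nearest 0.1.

-1.3 mOsm/kg

Calculated osmolality = 2·Na + glucose + BUN/2.8 + ethanol/4.6
= 2·141 + 4.9 + 14/2.8 + 324/4.6
= 282 + 4.90 + 5 + 70.43
= 362.33 mOsm/kg ≈ 362.3 mOsm/kg
Osmolar gap = measured − calculated = 361 − 362.3 = -1.3 mOsm/kg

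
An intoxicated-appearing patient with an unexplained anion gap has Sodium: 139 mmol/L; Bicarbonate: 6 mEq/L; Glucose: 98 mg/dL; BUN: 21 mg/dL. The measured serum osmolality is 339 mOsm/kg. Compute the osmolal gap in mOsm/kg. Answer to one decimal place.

48.1 mOsm/kg

Calculated osmolality = 2·Na + glucose/18 + BUN/2.8
= 2·139 + 98/18 + 21/2.8
= 278 + 5.44 + 7.50
= 290.94 mOsm/kg ≈ 290.9 mOsm/kg
Osmolar gap = measured − calculated = 339 − 290.9 = 48.1 mOsm/kg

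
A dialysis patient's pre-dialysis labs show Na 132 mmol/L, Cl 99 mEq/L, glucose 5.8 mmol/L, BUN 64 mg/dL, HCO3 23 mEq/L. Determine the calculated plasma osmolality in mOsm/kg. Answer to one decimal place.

Calculated osmolality = 2·Na + glucose + BUN/2.8
= 2·132 + 5.8 + 64/2.8
= 264 + 5.80 + 22.86
= 292.66 mOsm/kg

292.7 mOsm/kg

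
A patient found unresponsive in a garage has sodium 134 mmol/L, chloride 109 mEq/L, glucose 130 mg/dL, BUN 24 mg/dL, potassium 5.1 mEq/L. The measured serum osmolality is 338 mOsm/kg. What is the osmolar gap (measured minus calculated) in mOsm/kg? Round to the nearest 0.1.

Calculated osmolality = 2·Na + glucose/18 + BUN/2.8
= 2·134 + 130/18 + 24/2.8
= 268 + 7.22 + 8.57
= 283.79 mOsm/kg ≈ 283.8 mOsm/kg
Osmolar gap = measured − calculated = 338 − 283.8 = 54.2 mOsm/kg

54.2 mOsm/kg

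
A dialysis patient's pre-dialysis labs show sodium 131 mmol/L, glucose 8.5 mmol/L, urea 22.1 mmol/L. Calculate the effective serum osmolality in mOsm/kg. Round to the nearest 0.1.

270.5 mOsm/kg

Effective osmolality excludes urea (freely permeant across cell membranes):
2·Na + glucose
= 2·131 + 8.5
= 262 + 8.5
= 270.5 mOsm/kg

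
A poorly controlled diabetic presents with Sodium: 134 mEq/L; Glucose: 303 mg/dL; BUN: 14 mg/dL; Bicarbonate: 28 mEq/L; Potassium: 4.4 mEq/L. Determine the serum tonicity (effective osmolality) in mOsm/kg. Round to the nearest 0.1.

Effective osmolality excludes urea (freely permeant across cell membranes):
2·Na + glucose/18
= 2·134 + 303/18
= 268 + 16.83
= 284.83 mOsm/kg

284.8 mOsm/kg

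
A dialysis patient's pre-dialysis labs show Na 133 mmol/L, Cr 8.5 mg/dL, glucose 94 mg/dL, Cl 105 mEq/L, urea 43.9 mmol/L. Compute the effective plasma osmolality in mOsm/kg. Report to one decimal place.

271.2 mOsm/kg

Effective osmolality excludes urea (freely permeant across cell membranes):
2·Na + glucose/18
= 2·133 + 94/18
= 266 + 5.22
= 271.22 mOsm/kg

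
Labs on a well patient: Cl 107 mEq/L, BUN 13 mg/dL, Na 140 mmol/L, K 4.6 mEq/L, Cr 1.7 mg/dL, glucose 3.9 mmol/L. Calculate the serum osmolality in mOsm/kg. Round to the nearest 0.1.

288.5 mOsm/kg

Calculated osmolality = 2·Na + glucose + BUN/2.8
= 2·140 + 3.9 + 13/2.8
= 280 + 3.90 + 4.64
= 288.54 mOsm/kg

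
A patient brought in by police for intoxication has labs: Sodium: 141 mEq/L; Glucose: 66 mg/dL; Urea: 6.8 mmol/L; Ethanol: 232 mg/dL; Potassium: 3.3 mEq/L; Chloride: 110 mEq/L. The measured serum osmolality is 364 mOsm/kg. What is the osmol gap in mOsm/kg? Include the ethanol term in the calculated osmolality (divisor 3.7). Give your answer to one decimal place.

Calculated osmolality = 2·Na + glucose/18 + urea + ethanol/3.7
= 2·141 + 66/18 + 6.8 + 232/3.7
= 282 + 3.67 + 6.80 + 62.70
= 355.17 mOsm/kg ≈ 355.2 mOsm/kg
Osmolar gap = measured − calculated = 364 − 355.2 = 8.8 mOsm/kg

8.8 mOsm/kg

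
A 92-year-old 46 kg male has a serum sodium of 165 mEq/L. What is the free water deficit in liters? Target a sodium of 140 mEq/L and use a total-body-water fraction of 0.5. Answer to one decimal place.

4.1 L

TBW = 0.5 · 46 = 23 L
Free water deficit = TBW · (Na/140 − 1)
= 23 · (165/140 − 1)
= 23 · 0.1786
= 4.11 L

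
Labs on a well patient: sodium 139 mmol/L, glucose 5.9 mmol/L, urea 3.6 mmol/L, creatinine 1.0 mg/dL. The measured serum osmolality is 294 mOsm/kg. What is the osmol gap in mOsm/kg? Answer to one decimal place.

6.5 mOsm/kg

Calculated osmolality = 2·Na + glucose + urea
= 2·139 + 5.9 + 3.6
= 278 + 5.90 + 3.60
= 287.5 mOsm/kg ≈ 287.5 mOsm/kg
Osmolar gap = measured − calculated = 294 − 287.5 = 6.5 mOsm/kg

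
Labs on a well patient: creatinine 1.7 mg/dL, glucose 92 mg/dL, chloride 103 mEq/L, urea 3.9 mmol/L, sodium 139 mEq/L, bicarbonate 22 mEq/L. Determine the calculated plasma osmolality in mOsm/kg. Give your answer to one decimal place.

Calculated osmolality = 2·Na + glucose/18 + urea
= 2·139 + 92/18 + 3.9
= 278 + 5.11 + 3.90
= 287.01 mOsm/kg

287.0 mOsm/kg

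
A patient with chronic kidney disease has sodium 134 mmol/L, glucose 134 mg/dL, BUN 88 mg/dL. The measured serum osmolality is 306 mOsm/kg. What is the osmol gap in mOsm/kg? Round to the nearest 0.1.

Calculated osmolality = 2·Na + glucose/18 + BUN/2.8
= 2·134 + 134/18 + 88/2.8
= 268 + 7.44 + 31.43
= 306.87 mOsm/kg ≈ 306.9 mOsm/kg
Osmolar gap = measured − calculated = 306 − 306.9 = -0.9 mOsm/kg

-0.9 mOsm/kg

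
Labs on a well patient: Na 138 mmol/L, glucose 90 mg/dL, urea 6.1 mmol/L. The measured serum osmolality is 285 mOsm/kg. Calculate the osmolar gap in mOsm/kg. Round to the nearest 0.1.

Calculated osmolality = 2·Na + glucose/18 + urea
= 2·138 + 90/18 + 6.1
= 276 + 5 + 6.10
= 287.1 mOsm/kg ≈ 287.1 mOsm/kg
Osmolar gap = measured − calculated = 285 − 287.1 = -2.1 mOsm/kg

-2.1 mOsm/kg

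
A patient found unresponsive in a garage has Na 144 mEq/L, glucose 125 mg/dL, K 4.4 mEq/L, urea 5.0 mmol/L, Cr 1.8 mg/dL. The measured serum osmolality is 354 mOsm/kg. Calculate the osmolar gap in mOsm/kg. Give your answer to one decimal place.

54.1 mOsm/kg

Calculated osmolality = 2·Na + glucose/18 + urea
= 2·144 + 125/18 + 5
= 288 + 6.94 + 5
= 299.94 mOsm/kg ≈ 299.9 mOsm/kg
Osmolar gap = measured − calculated = 354 − 299.9 = 54.1 mOsm/kg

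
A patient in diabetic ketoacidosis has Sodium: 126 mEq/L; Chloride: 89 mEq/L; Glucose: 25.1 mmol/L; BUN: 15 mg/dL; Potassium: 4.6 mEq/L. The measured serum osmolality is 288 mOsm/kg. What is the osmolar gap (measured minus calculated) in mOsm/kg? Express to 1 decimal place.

Calculated osmolality = 2·Na + glucose + BUN/2.8
= 2·126 + 25.1 + 15/2.8
= 252 + 25.10 + 5.36
= 282.46 mOsm/kg ≈ 282.5 mOsm/kg
Osmolar gap = measured − calculated = 288 − 282.5 = 5.5 mOsm/kg

5.5 mOsm/kg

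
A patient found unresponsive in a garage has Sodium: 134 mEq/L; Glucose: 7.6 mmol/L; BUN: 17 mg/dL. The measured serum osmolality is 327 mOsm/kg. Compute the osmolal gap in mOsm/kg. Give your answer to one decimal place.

Calculated osmolality = 2·Na + glucose + BUN/2.8
= 2·134 + 7.6 + 17/2.8
= 268 + 7.60 + 6.07
= 281.67 mOsm/kg ≈ 281.7 mOsm/kg
Osmolar gap = measured − calculated = 327 − 281.7 = 45.3 mOsm/kg

45.3 mOsm/kg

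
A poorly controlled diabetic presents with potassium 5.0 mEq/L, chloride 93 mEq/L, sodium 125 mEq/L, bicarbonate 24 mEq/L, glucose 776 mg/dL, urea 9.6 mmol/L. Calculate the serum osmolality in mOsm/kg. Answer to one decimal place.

302.7 mOsm/kg

Calculated osmolality = 2·Na + glucose/18 + urea
= 2·125 + 776/18 + 9.6
= 250 + 43.11 + 9.60
= 302.71 mOsm/kg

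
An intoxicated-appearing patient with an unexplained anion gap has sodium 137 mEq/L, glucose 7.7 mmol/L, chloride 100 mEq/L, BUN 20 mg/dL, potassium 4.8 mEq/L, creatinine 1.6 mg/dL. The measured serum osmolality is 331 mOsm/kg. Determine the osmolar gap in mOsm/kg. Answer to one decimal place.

42.2 mOsm/kg

Calculated osmolality = 2·Na + glucose + BUN/2.8
= 2·137 + 7.7 + 20/2.8
= 274 + 7.70 + 7.14
= 288.84 mOsm/kg ≈ 288.8 mOsm/kg
Osmolar gap = measured − calculated = 331 − 288.8 = 42.2 mOsm/kg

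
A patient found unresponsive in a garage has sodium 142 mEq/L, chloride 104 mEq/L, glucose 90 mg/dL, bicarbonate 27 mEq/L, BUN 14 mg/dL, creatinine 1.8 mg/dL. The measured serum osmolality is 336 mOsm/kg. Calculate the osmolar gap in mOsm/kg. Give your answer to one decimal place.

Calculated osmolality = 2·Na + glucose/18 + BUN/2.8
= 2·142 + 90/18 + 14/2.8
= 284 + 5 + 5
= 294 mOsm/kg ≈ 294.0 mOsm/kg
Osmolar gap = measured − calculated = 336 − 294.0 = 42.0 mOsm/kg

42.0 mOsm/kg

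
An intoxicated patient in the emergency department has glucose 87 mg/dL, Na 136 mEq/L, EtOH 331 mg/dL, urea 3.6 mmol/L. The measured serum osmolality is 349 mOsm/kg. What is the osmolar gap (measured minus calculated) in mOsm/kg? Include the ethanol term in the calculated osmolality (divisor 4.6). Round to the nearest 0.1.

Calculated osmolality = 2·Na + glucose/18 + urea + ethanol/4.6
= 2·136 + 87/18 + 3.6 + 331/4.6
= 272 + 4.83 + 3.60 + 71.96
= 352.39 mOsm/kg ≈ 352.4 mOsm/kg
Osmolar gap = measured − calculated = 349 − 352.4 = -3.4 mOsm/kg

-3.4 mOsm/kg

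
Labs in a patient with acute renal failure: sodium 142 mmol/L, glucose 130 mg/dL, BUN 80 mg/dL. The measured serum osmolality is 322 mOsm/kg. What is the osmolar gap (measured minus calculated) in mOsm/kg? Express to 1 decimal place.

2.2 mOsm/kg

Calculated osmolality = 2·Na + glucose/18 + BUN/2.8
= 2·142 + 130/18 + 80/2.8
= 284 + 7.22 + 28.57
= 319.79 mOsm/kg ≈ 319.8 mOsm/kg
Osmolar gap = measured − calculated = 322 − 319.8 = 2.2 mOsm/kg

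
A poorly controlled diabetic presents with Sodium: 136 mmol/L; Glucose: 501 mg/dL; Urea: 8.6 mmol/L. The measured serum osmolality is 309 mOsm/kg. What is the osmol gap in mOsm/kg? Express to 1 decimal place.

Calculated osmolality = 2·Na + glucose/18 + urea
= 2·136 + 501/18 + 8.6
= 272 + 27.83 + 8.60
= 308.43 mOsm/kg ≈ 308.4 mOsm/kg
Osmolar gap = measured − calculated = 309 − 308.4 = 0.6 mOsm/kg

0.6 mOsm/kg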